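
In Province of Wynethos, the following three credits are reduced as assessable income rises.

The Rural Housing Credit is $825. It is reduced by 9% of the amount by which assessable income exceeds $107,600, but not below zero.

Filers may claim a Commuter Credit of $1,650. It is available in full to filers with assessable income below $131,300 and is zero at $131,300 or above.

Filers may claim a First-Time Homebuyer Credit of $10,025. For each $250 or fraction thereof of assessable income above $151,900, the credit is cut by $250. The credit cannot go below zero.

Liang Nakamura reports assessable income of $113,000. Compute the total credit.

$12,014

Rural Housing Credit: 9% of the $5,400 excess over $107,600 is $486; credit = $825 − $486 = $339.
Commuter Credit: $113,000 is below the $131,300 cutoff, so the full $1,650 applies.
First-Time Homebuyer Credit: $113,000 is at or below the $151,900 threshold, so the full $10,025 applies.
Total: $339 + $1,650 + $10,025 = $12,014.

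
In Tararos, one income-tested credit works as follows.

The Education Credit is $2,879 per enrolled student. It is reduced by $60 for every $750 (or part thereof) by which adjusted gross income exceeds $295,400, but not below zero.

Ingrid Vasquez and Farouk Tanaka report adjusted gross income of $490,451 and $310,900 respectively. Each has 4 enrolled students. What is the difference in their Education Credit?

Ingrid ($490,451): Education Credit: base = 4 × $2,879 = $11,516. income exceeds $295,400 by $195,051 → 261 increments × $60 = $15,660 ≥ base, so the credit is $0.
Farouk ($310,900): Education Credit: base = 4 × $2,879 = $11,516. income exceeds $295,400 by $15,500, which is 21 full-or-partial $750 increments; reduction = 21 × $60 = $1,260, leaving $10,256.
Difference: |$0 − $10,256| = $10,256.

$10,256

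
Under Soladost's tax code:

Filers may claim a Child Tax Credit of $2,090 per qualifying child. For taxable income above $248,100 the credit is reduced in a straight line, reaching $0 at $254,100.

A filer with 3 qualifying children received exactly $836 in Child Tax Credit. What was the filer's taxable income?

Full credit = 3 × $2,090 = $6,270.
$836 is 836/6,270 of the full $6,270, so 5,434/6,270 of the $6,000 range has been used: income = $248,100 + $6,000 × 5,434/6,270 = $253,300.

$253,300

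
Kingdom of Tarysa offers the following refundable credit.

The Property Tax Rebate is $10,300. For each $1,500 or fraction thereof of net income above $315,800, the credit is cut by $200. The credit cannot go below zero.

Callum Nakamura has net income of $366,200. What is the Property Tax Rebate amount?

$3,500

Property Tax Rebate: income exceeds $315,800 by $50,400, which is 34 full-or-partial $1,500 increments; reduction = 34 × $200 = $6,800, leaving $3,500.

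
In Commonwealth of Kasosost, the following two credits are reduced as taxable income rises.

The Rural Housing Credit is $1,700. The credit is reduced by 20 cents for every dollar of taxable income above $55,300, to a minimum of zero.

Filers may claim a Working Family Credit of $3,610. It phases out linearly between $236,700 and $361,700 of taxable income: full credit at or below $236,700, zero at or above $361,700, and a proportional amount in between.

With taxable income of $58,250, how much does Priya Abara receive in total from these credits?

Rural Housing Credit: 20% of the $2,950 excess over $55,300 is $590; credit = $1,700 − $590 = $1,110.
Working Family Credit: $58,250 is at or below the $236,700 threshold, so the full $3,610 applies.
Total: $1,110 + $3,610 = $4,720.

$4,720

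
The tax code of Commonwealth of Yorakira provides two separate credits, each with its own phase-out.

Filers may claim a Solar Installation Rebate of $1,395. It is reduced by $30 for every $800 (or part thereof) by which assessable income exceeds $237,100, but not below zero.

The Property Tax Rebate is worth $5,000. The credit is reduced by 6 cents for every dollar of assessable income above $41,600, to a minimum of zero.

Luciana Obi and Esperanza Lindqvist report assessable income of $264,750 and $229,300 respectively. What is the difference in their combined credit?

$1,050

Luciana ($264,750): Solar Installation Rebate: income exceeds $237,100 by $27,650, which is 35 full-or-partial $800 increments; reduction = 35 × $30 = $1,050, leaving $345. Property Tax Rebate: 6% of the $223,150 excess over $41,600 is $13,389 ≥ base, so the credit is $0. total $345 + $0 = $345
Esperanza ($229,300): Solar Installation Rebate: $229,300 is at or below the $237,100 threshold, so the full $1,395 applies. Property Tax Rebate: 6% of the $187,700 excess over $41,600 is $11,262 ≥ base, so the credit is $0. total $1,395 + $0 = $1,395
Difference: |$345 − $1,395| = $1,050.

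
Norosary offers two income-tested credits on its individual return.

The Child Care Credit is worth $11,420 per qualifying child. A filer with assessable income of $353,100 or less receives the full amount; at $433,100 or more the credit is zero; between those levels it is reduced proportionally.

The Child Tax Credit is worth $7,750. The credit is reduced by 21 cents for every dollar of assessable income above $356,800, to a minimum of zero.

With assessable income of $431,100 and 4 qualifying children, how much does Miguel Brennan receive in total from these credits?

Child Care Credit: base = 4 × $11,420 = $45,680. $431,100 is $78,000 into a $80,000 phase-out range, leaving 2,000/80,000 of the credit: $45,680 × 2,000/80,000 = $1,142.
Child Tax Credit: 21% of the $74,300 excess over $356,800 is $15,603 ≥ base, so the credit is $0.
Total: $1,142 + $0 = $1,142.

$1,142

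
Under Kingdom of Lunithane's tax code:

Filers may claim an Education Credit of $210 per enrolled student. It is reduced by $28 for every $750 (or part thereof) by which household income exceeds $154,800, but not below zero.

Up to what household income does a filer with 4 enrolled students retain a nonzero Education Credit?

$176,550

Full credit = 4 × $210 = $840.
After 29 increments the reduction is 29 × $28 = $812, leaving $28; one more increment wipes it out. Increment 29 ends at excess 29 × $750 = $21,750, so the highest qualifying income is $154,800 + $21,750 = $176,550.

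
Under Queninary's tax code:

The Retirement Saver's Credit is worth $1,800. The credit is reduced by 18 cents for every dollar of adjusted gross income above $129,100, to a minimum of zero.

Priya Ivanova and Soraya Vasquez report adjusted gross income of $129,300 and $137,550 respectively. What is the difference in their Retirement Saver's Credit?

Priya ($129,300): Retirement Saver's Credit: 18% of the $200 excess over $129,100 is $36; credit = $1,800 − $36 = $1,764.
Soraya ($137,550): Retirement Saver's Credit: 18% of the $8,450 excess over $129,100 is $1,521; credit = $1,800 − $1,521 = $279.
Difference: |$1,764 − $279| = $1,485.

$1,485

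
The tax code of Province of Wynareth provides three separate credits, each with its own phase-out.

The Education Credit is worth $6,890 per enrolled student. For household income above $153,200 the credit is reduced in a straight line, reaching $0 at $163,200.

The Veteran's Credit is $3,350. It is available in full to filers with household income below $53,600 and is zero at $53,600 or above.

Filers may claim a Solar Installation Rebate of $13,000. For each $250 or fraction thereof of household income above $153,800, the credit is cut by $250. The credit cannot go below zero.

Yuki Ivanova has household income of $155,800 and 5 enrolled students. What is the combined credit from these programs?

Education Credit: base = 5 × $6,890 = $34,450. $155,800 is $2,600 into a $10,000 phase-out range, leaving 7,400/10,000 of the credit: $34,450 × 7,400/10,000 = $25,493.
Veteran's Credit: $155,800 meets or exceeds the $53,600 cutoff, so the credit is $0.
Solar Installation Rebate: income exceeds $153,800 by $2,000, which is 8 full-or-partial $250 increments; reduction = 8 × $250 = $2,000, leaving $11,000.
Total: $25,493 + $0 + $11,000 = $36,493.

$36,493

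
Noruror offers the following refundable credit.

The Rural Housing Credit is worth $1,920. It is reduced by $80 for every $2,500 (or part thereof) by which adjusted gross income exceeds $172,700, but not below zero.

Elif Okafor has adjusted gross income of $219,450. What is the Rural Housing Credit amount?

Rural Housing Credit: income exceeds $172,700 by $46,750, which is 19 full-or-partial $2,500 increments; reduction = 19 × $80 = $1,520, leaving $400.

$400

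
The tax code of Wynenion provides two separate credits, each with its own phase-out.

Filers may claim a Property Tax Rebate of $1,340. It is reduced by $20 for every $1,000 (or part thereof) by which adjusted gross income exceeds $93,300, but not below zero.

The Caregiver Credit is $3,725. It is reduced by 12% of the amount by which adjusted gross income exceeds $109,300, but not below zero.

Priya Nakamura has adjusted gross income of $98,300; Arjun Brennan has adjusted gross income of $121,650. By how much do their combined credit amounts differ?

$1,962

Priya ($98,300): Property Tax Rebate: income exceeds $93,300 by $5,000, which is 5 full-or-partial $1,000 increments; reduction = 5 × $20 = $100, leaving $1,240. Caregiver Credit: $98,300 is at or below the $109,300 threshold, so the full $3,725 applies. total $1,240 + $3,725 = $4,965
Arjun ($121,650): Property Tax Rebate: income exceeds $93,300 by $28,350, which is 29 full-or-partial $1,000 increments; reduction = 29 × $20 = $580, leaving $760. Caregiver Credit: 12% of the $12,350 excess over $109,300 is $1,482; credit = $3,725 − $1,482 = $2,243. total $760 + $2,243 = $3,003
Difference: |$4,965 − $3,003| = $1,962.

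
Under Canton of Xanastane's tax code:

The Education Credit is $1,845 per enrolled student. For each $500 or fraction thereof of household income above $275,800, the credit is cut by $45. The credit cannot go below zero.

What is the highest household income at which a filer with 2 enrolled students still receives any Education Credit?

Full credit = 2 × $1,845 = $3,690.
After 81 increments the reduction is 81 × $45 = $3,645, leaving $45; one more increment wipes it out. Increment 81 ends at excess 81 × $500 = $40,500, so the highest qualifying income is $275,800 + $40,500 = $316,300.

$316,300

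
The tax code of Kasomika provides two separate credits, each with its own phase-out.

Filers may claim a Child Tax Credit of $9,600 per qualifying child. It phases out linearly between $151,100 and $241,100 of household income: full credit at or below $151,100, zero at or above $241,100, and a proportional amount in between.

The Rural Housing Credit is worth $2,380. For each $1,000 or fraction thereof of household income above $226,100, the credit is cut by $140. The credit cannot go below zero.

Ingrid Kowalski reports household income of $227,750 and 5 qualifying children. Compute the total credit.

$9,220

Child Tax Credit: base = 5 × $9,600 = $48,000. $227,750 is $76,650 into a $90,000 phase-out range, leaving 13,350/90,000 of the credit: $48,000 × 13,350/90,000 = $7,120.
Rural Housing Credit: income exceeds $226,100 by $1,650, which is 2 full-or-partial $1,000 increments; reduction = 2 × $140 = $280, leaving $2,100.
Total: $7,120 + $2,100 = $9,220.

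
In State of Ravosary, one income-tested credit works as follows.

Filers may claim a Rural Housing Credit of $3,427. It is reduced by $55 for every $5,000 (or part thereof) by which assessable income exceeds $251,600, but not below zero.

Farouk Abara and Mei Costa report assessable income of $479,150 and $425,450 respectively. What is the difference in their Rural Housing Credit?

$605

Farouk ($479,150): Rural Housing Credit: income exceeds $251,600 by $227,550, which is 46 full-or-partial $5,000 increments; reduction = 46 × $55 = $2,530, leaving $897.
Mei ($425,450): Rural Housing Credit: income exceeds $251,600 by $173,850, which is 35 full-or-partial $5,000 increments; reduction = 35 × $55 = $1,925, leaving $1,502.
Difference: |$897 − $1,502| = $605.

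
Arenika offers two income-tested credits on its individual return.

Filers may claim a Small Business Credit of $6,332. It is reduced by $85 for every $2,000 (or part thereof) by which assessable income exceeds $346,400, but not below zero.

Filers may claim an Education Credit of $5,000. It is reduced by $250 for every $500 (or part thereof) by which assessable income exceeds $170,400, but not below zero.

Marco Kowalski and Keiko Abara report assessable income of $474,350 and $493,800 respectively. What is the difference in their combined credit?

Marco ($474,350): Small Business Credit: income exceeds $346,400 by $127,950, which is 64 full-or-partial $2,000 increments; reduction = 64 × $85 = $5,440, leaving $892. Education Credit: income exceeds $170,400 by $303,950 → 608 increments × $250 = $152,000 ≥ base, so the credit is $0. total $892 + $0 = $892
Keiko ($493,800): Small Business Credit: income exceeds $346,400 by $147,400, which is 74 full-or-partial $2,000 increments; reduction = 74 × $85 = $6,290, leaving $42. Education Credit: income exceeds $170,400 by $323,400 → 647 increments × $250 = $161,750 ≥ base, so the credit is $0. total $42 + $0 = $42
Difference: |$892 − $42| = $850.

$850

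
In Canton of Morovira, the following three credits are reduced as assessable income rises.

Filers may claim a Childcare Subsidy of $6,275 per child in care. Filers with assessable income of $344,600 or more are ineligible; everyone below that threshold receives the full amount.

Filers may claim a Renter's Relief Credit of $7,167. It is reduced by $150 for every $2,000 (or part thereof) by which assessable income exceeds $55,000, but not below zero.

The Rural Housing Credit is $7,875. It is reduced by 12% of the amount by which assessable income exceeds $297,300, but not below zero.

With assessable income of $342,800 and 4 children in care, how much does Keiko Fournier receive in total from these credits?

Childcare Subsidy: base = 4 × $6,275 = $25,100. $342,800 is below the $344,600 cutoff, so the full $25,100 applies.
Renter's Relief Credit: income exceeds $55,000 by $287,800 → 144 increments × $150 = $21,600 ≥ base, so the credit is $0.
Rural Housing Credit: 12% of the $45,500 excess over $297,300 is $5,460; credit = $7,875 − $5,460 = $2,415.
Total: $25,100 + $0 + $2,415 = $27,515.

$27,515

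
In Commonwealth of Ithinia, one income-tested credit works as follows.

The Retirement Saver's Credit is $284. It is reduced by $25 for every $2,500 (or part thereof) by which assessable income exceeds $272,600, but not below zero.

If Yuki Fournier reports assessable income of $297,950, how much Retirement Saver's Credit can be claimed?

$9

Retirement Saver's Credit: income exceeds $272,600 by $25,350, which is 11 full-or-partial $2,500 increments; reduction = 11 × $25 = $275, leaving $9.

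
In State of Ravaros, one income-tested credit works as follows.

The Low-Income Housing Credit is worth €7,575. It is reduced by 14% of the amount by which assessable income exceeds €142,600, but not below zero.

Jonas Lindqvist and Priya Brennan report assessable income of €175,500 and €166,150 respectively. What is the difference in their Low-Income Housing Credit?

€1,309

Jonas (€175,500): Low-Income Housing Credit: 14% of the €32,900 excess over €142,600 is €4,606; credit = €7,575 − €4,606 = €2,969.
Priya (€166,150): Low-Income Housing Credit: 14% of the €23,550 excess over €142,600 is €3,297; credit = €7,575 − €3,297 = €4,278.
Difference: |€2,969 − €4,278| = €1,309.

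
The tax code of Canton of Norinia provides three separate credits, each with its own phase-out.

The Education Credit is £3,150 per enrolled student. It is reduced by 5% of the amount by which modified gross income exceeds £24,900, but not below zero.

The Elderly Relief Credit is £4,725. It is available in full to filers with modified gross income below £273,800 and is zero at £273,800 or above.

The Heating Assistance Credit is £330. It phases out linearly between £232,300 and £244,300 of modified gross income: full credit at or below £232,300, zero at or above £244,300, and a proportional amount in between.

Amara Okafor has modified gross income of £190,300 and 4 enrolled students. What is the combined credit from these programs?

£9,385

Education Credit: base = 4 × £3,150 = £12,600. 5% of the £165,400 excess over £24,900 is £8,270; credit = £12,600 − £8,270 = £4,330.
Elderly Relief Credit: £190,300 is below the £273,800 cutoff, so the full £4,725 applies.
Heating Assistance Credit: £190,300 is at or below the £232,300 threshold, so the full £330 applies.
Total: £4,330 + £4,725 + £330 = £9,385.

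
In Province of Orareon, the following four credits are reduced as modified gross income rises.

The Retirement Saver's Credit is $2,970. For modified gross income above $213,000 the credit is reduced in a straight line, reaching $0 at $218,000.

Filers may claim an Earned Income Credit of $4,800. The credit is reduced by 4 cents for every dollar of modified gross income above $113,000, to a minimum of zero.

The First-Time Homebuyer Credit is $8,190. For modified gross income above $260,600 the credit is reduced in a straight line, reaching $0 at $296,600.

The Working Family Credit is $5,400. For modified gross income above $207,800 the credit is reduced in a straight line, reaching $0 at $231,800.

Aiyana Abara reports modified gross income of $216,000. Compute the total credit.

Retirement Saver's Credit: $216,000 is $3,000 into a $5,000 phase-out range, leaving 2,000/5,000 of the credit: $2,970 × 2,000/5,000 = $1,188.
Earned Income Credit: 4% of the $103,000 excess over $113,000 is $4,120; credit = $4,800 − $4,120 = $680.
First-Time Homebuyer Credit: $216,000 is at or below the $260,600 threshold, so the full $8,190 applies.
Working Family Credit: $216,000 is $8,200 into a $24,000 phase-out range, leaving 15,800/24,000 of the credit: $5,400 × 15,800/24,000 = $3,555.
Total: $1,188 + $680 + $8,190 + $3,555 = $13,613.

$13,613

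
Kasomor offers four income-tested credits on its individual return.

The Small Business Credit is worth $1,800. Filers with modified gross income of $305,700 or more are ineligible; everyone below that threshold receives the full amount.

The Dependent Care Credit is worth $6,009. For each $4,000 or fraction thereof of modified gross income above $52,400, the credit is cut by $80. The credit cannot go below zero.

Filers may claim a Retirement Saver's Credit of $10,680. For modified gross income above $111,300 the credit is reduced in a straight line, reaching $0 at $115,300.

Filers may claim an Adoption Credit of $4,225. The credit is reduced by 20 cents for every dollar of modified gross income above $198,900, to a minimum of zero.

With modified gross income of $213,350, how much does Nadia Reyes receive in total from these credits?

$5,864

Small Business Credit: $213,350 is below the $305,700 cutoff, so the full $1,800 applies.
Dependent Care Credit: income exceeds $52,400 by $160,950, which is 41 full-or-partial $4,000 increments; reduction = 41 × $80 = $3,280, leaving $2,729.
Retirement Saver's Credit: $213,350 is at or above $115,300, so the credit is $0.
Adoption Credit: 20% of the $14,450 excess over $198,900 is $2,890; credit = $4,225 − $2,890 = $1,335.
Total: $1,800 + $2,729 + $0 + $1,335 = $5,864.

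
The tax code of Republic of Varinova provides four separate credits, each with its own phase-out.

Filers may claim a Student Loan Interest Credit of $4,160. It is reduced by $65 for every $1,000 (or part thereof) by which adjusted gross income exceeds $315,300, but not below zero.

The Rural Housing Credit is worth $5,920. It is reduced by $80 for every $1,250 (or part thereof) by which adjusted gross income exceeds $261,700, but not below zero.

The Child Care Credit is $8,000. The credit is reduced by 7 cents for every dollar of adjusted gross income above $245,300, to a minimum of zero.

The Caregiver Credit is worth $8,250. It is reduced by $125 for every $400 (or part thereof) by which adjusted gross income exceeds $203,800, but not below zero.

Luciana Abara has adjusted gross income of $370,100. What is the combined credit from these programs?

$585

Student Loan Interest Credit: income exceeds $315,300 by $54,800, which is 55 full-or-partial $1,000 increments; reduction = 55 × $65 = $3,575, leaving $585.
Rural Housing Credit: income exceeds $261,700 by $108,400 → 87 increments × $80 = $6,960 ≥ base, so the credit is $0.
Child Care Credit: 7% of the $124,800 excess over $245,300 is $8,736 ≥ base, so the credit is $0.
Caregiver Credit: income exceeds $203,800 by $166,300 → 416 increments × $125 = $52,000 ≥ base, so the credit is $0.
Total: $585 + $0 + $0 + $0 = $585.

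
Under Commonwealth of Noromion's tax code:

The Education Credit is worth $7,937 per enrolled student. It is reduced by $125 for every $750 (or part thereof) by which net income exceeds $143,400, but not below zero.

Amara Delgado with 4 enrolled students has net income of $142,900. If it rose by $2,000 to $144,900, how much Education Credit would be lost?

At $142,900 — base = 4 × $7,937 = $31,748. $142,900 is at or below the $143,400 threshold, so the full $31,748 applies.
At $144,900 — base = 4 × $7,937 = $31,748. income exceeds $143,400 by $1,500, which is 2 full-or-partial $750 increments; reduction = 2 × $125 = $250, leaving $31,498.
Lost: $31,748 − $31,498 = $250.

$250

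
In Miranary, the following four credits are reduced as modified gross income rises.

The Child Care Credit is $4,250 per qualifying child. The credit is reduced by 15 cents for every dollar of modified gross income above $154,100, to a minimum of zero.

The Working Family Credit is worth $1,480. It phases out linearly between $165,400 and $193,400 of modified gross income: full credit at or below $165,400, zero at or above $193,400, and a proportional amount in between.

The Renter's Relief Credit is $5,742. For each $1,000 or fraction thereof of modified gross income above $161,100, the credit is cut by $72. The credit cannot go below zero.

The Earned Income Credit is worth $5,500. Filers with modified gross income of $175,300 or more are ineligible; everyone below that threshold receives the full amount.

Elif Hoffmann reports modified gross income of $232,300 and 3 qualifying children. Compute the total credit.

Child Care Credit: base = 3 × $4,250 = $12,750. 15% of the $78,200 excess over $154,100 is $11,730; credit = $12,750 − $11,730 = $1,020.
Working Family Credit: $232,300 is at or above $193,400, so the credit is $0.
Renter's Relief Credit: income exceeds $161,100 by $71,200, which is 72 full-or-partial $1,000 increments; reduction = 72 × $72 = $5,184, leaving $558.
Earned Income Credit: $232,300 meets or exceeds the $175,300 cutoff, so the credit is $0.
Total: $1,020 + $0 + $558 + $0 = $1,578.

$1,578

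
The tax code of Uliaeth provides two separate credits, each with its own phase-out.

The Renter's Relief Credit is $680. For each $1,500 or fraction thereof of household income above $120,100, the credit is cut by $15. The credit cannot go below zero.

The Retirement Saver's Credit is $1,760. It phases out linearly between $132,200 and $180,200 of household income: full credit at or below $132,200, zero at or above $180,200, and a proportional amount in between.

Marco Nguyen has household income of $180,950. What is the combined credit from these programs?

$65

Renter's Relief Credit: income exceeds $120,100 by $60,850, which is 41 full-or-partial $1,500 increments; reduction = 41 × $15 = $615, leaving $65.
Retirement Saver's Credit: $180,950 is at or above $180,200, so the credit is $0.
Total: $65 + $0 = $65.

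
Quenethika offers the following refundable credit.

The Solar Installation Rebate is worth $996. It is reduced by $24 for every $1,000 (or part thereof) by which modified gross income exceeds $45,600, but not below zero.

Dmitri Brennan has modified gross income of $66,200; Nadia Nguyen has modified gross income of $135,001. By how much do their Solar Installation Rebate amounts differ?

$492

Dmitri ($66,200): Solar Installation Rebate: income exceeds $45,600 by $20,600, which is 21 full-or-partial $1,000 increments; reduction = 21 × $24 = $504, leaving $492.
Nadia ($135,001): Solar Installation Rebate: income exceeds $45,600 by $89,401 → 90 increments × $24 = $2,160 ≥ base, so the credit is $0.
Difference: |$492 − $0| = $492.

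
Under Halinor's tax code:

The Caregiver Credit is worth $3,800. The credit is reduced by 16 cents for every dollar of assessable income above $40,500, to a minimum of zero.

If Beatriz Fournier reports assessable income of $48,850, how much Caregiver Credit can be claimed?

Caregiver Credit: 16% of the $8,350 excess over $40,500 is $1,336; credit = $3,800 − $1,336 = $2,464.

$2,464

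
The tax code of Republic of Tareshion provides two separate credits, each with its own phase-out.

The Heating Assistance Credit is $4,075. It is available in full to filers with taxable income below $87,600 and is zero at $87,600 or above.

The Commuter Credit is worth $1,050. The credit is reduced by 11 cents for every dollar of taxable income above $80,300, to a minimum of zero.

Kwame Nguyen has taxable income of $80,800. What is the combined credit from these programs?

Heating Assistance Credit: $80,800 is below the $87,600 cutoff, so the full $4,075 applies.
Commuter Credit: 11% of the $500 excess over $80,300 is $55; credit = $1,050 − $55 = $995.
Total: $4,075 + $995 = $5,070.

$5,070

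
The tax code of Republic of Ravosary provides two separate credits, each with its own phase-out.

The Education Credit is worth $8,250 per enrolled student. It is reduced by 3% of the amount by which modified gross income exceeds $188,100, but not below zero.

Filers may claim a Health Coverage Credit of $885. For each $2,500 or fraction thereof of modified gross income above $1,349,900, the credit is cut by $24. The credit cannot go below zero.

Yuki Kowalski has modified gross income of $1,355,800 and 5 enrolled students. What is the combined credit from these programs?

Education Credit: base = 5 × $8,250 = $41,250. 3% of the $1,167,700 excess over $188,100 is $35,031; credit = $41,250 − $35,031 = $6,219.
Health Coverage Credit: income exceeds $1,349,900 by $5,900, which is 3 full-or-partial $2,500 increments; reduction = 3 × $24 = $72, leaving $813.
Total: $6,219 + $813 = $7,032.

$7,032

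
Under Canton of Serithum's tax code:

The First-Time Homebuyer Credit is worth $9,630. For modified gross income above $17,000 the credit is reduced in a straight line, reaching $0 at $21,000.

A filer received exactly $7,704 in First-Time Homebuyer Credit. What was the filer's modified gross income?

$7,704 is 7,704/9,630 of the full $9,630, so 1,926/9,630 of the $4,000 range has been used: income = $17,000 + $4,000 × 1,926/9,630 = $17,800.

$17,800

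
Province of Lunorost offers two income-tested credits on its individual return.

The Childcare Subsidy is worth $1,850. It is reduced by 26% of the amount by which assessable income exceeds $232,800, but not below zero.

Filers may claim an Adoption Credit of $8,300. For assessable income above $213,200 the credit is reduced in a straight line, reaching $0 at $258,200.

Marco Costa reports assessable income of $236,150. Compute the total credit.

Childcare Subsidy: 26% of the $3,350 excess over $232,800 is $871; credit = $1,850 − $871 = $979.
Adoption Credit: $236,150 is $22,950 into a $45,000 phase-out range, leaving 22,050/45,000 of the credit: $8,300 × 22,050/45,000 = $4,067.
Total: $979 + $4,067 = $5,046.

$5,046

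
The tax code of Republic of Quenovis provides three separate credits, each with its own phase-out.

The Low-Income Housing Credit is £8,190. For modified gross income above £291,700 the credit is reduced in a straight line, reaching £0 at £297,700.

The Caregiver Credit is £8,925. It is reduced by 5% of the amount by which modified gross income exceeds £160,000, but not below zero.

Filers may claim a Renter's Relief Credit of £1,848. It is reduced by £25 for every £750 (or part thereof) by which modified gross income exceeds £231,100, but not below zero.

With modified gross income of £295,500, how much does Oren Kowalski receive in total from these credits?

Low-Income Housing Credit: £295,500 is £3,800 into a £6,000 phase-out range, leaving 2,200/6,000 of the credit: £8,190 × 2,200/6,000 = £3,003.
Caregiver Credit: 5% of the £135,500 excess over £160,000 is £6,775; credit = £8,925 − £6,775 = £2,150.
Renter's Relief Credit: income exceeds £231,100 by £64,400 → 86 increments × £25 = £2,150 ≥ base, so the credit is £0.
Total: £3,003 + £2,150 + £0 = £5,153.

£5,153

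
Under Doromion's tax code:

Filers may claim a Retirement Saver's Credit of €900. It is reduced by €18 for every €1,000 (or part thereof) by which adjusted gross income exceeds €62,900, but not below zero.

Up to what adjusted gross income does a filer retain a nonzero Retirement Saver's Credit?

€111,900

After 49 increments the reduction is 49 × €18 = €882, leaving €18; one more increment wipes it out. Increment 49 ends at excess 49 × €1,000 = €49,000, so the highest qualifying income is €62,900 + €49,000 = €111,900.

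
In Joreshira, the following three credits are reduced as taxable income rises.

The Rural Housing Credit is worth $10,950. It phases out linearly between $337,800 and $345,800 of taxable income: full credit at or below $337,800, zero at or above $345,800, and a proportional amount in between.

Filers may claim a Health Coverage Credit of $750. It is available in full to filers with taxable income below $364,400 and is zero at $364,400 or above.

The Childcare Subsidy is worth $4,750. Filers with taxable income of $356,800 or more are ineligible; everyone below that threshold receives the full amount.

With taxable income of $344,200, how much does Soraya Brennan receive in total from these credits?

Rural Housing Credit: $344,200 is $6,400 into a $8,000 phase-out range, leaving 1,600/8,000 of the credit: $10,950 × 1,600/8,000 = $2,190.
Health Coverage Credit: $344,200 is below the $364,400 cutoff, so the full $750 applies.
Childcare Subsidy: $344,200 is below the $356,800 cutoff, so the full $4,750 applies.
Total: $2,190 + $750 + $4,750 = $7,690.

$7,690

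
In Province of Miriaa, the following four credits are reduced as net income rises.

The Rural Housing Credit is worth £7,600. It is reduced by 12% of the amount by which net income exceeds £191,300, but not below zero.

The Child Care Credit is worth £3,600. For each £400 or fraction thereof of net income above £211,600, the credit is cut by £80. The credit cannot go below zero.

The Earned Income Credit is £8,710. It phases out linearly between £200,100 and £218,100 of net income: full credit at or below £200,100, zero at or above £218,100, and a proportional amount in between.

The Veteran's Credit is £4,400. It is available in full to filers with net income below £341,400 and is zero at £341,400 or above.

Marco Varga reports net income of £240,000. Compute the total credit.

£6,156

Rural Housing Credit: 12% of the £48,700 excess over £191,300 is £5,844; credit = £7,600 − £5,844 = £1,756.
Child Care Credit: income exceeds £211,600 by £28,400 → 71 increments × £80 = £5,680 ≥ base, so the credit is £0.
Earned Income Credit: £240,000 is at or above £218,100, so the credit is £0.
Veteran's Credit: £240,000 is below the £341,400 cutoff, so the full £4,400 applies.
Total: £1,756 + £0 + £0 + £4,400 = £6,156.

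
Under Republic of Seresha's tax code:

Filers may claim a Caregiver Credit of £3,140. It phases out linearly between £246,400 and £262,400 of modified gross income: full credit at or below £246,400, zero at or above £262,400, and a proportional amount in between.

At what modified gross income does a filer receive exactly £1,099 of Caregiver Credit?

£1,099 is 1,099/3,140 of the full £3,140, so 2,041/3,140 of the £16,000 range has been used: income = £246,400 + £16,000 × 2,041/3,140 = £256,800.

£256,800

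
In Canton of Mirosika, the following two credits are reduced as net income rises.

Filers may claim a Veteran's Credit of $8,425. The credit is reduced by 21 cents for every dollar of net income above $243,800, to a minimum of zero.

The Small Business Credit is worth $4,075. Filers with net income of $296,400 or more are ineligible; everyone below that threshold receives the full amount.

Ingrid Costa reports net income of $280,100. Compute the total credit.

$4,877

Veteran's Credit: 21% of the $36,300 excess over $243,800 is $7,623; credit = $8,425 − $7,623 = $802.
Small Business Credit: $280,100 is below the $296,400 cutoff, so the full $4,075 applies.
Total: $802 + $4,075 = $4,877.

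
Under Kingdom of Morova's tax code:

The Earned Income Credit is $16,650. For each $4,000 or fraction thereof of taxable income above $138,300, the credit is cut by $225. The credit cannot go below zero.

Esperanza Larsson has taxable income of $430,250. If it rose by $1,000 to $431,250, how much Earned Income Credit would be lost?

$225

At $430,250 — income exceeds $138,300 by $291,950, which is 73 full-or-partial $4,000 increments; reduction = 73 × $225 = $16,425, leaving $225.
At $431,250 — income exceeds $138,300 by $292,950 → 74 increments × $225 = $16,650 ≥ base, so the credit is $0.
Lost: $225 − $0 = $225.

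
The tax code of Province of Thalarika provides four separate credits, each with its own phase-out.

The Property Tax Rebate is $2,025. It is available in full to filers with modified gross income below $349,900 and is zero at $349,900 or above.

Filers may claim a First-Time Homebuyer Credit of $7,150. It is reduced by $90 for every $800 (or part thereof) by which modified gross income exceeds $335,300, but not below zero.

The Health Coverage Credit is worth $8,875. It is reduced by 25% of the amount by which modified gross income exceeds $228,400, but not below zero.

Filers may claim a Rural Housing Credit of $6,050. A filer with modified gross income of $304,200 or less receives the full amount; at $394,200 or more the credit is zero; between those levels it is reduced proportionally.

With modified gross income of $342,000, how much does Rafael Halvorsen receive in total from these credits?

Property Tax Rebate: $342,000 is below the $349,900 cutoff, so the full $2,025 applies.
First-Time Homebuyer Credit: income exceeds $335,300 by $6,700, which is 9 full-or-partial $800 increments; reduction = 9 × $90 = $810, leaving $6,340.
Health Coverage Credit: 25% of the $113,600 excess over $228,400 is $28,400 ≥ base, so the credit is $0.
Rural Housing Credit: $342,000 is $37,800 into a $90,000 phase-out range, leaving 52,200/90,000 of the credit: $6,050 × 52,200/90,000 = $3,509.
Total: $2,025 + $6,340 + $0 + $3,509 = $11,874.

$11,874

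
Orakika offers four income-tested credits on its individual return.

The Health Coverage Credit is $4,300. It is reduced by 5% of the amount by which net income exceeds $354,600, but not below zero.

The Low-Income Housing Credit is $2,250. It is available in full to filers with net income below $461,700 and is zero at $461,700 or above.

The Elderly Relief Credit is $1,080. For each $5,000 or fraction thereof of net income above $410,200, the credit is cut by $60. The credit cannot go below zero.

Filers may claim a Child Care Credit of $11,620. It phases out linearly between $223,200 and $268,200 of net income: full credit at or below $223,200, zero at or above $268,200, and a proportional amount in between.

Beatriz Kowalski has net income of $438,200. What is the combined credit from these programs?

$3,090

Health Coverage Credit: 5% of the $83,600 excess over $354,600 is $4,180; credit = $4,300 − $4,180 = $120.
Low-Income Housing Credit: $438,200 is below the $461,700 cutoff, so the full $2,250 applies.
Elderly Relief Credit: income exceeds $410,200 by $28,000, which is 6 full-or-partial $5,000 increments; reduction = 6 × $60 = $360, leaving $720.
Child Care Credit: $438,200 is at or above $268,200, so the credit is $0.
Total: $120 + $2,250 + $720 + $0 = $3,090.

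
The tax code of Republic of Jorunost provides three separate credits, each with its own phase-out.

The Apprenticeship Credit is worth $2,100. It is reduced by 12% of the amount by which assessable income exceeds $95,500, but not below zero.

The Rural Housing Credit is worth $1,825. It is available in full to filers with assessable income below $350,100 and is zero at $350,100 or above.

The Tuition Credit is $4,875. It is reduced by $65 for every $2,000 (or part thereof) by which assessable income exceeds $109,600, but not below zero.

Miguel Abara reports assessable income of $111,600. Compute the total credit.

Apprenticeship Credit: 12% of the $16,100 excess over $95,500 is $1,932; credit = $2,100 − $1,932 = $168.
Rural Housing Credit: $111,600 is below the $350,100 cutoff, so the full $1,825 applies.
Tuition Credit: income exceeds $109,600 by $2,000, which is 1 full-or-partial $2,000 increment; reduction = 1 × $65 = $65, leaving $4,810.
Total: $168 + $1,825 + $4,810 = $6,803.

$6,803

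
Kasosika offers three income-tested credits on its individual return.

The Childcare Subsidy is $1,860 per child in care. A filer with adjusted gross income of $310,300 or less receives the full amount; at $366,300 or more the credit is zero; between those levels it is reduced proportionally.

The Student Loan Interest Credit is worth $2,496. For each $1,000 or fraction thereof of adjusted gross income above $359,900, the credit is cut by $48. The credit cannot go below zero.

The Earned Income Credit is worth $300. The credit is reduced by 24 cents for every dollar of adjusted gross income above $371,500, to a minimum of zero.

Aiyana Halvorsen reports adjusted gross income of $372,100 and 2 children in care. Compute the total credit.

Childcare Subsidy: base = 2 × $1,860 = $3,720. $372,100 is at or above $366,300, so the credit is $0.
Student Loan Interest Credit: income exceeds $359,900 by $12,200, which is 13 full-or-partial $1,000 increments; reduction = 13 × $48 = $624, leaving $1,872.
Earned Income Credit: 24% of the $600 excess over $371,500 is $144; credit = $300 − $144 = $156.
Total: $0 + $1,872 + $156 = $2,028.

$2,028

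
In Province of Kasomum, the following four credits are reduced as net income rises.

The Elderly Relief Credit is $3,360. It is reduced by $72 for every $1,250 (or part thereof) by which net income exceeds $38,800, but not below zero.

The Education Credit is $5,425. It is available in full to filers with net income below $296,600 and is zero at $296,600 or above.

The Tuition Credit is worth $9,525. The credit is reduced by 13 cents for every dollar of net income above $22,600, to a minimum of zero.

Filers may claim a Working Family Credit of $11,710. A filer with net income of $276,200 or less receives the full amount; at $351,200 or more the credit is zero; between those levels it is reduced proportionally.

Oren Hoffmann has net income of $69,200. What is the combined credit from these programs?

$22,162

Elderly Relief Credit: income exceeds $38,800 by $30,400, which is 25 full-or-partial $1,250 increments; reduction = 25 × $72 = $1,800, leaving $1,560.
Education Credit: $69,200 is below the $296,600 cutoff, so the full $5,425 applies.
Tuition Credit: 13% of the $46,600 excess over $22,600 is $6,058; credit = $9,525 − $6,058 = $3,467.
Working Family Credit: $69,200 is at or below the $276,200 threshold, so the full $11,710 applies.
Total: $1,560 + $5,425 + $3,467 + $11,710 = $22,162.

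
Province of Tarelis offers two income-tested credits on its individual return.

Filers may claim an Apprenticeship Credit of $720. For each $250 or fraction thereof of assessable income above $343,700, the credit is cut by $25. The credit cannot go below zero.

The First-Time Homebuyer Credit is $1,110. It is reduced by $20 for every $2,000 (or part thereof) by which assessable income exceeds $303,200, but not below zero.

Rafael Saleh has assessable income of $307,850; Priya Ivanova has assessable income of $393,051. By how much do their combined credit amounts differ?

Rafael ($307,850): Apprenticeship Credit: $307,850 is at or below the $343,700 threshold, so the full $720 applies. First-Time Homebuyer Credit: income exceeds $303,200 by $4,650, which is 3 full-or-partial $2,000 increments; reduction = 3 × $20 = $60, leaving $1,050. total $720 + $1,050 = $1,770
Priya ($393,051): Apprenticeship Credit: income exceeds $343,700 by $49,351 → 198 increments × $25 = $4,950 ≥ base, so the credit is $0. First-Time Homebuyer Credit: income exceeds $303,200 by $89,851, which is 45 full-or-partial $2,000 increments; reduction = 45 × $20 = $900, leaving $210. total $0 + $210 = $210
Difference: |$1,770 − $210| = $1,560.

$1,560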